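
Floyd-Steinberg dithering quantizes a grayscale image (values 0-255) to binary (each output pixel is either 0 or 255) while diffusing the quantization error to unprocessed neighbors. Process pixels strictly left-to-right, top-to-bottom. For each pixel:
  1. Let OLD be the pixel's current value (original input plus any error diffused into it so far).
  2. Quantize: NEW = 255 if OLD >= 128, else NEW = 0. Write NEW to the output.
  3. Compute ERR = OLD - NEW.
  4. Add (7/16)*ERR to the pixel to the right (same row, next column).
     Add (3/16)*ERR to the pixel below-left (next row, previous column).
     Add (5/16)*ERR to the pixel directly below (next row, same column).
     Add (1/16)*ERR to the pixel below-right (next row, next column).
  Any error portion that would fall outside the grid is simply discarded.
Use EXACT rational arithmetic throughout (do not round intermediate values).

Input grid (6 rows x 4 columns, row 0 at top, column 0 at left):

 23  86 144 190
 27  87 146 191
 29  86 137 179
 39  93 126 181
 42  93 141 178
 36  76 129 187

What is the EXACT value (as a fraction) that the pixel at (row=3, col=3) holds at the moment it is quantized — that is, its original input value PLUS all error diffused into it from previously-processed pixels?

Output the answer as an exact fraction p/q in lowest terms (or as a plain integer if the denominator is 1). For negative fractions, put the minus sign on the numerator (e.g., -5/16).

Answer: 12334540838113/68719476736

Derivation:
(0,0): OLD=23 → NEW=0, ERR=23
(0,1): OLD=1537/16 → NEW=0, ERR=1537/16
(0,2): OLD=47623/256 → NEW=255, ERR=-17657/256
(0,3): OLD=654641/4096 → NEW=255, ERR=-389839/4096
(1,0): OLD=13363/256 → NEW=0, ERR=13363/256
(1,1): OLD=262885/2048 → NEW=255, ERR=-259355/2048
(1,2): OLD=3748681/65536 → NEW=0, ERR=3748681/65536
(1,3): OLD=190811471/1048576 → NEW=255, ERR=-76575409/1048576
(2,0): OLD=706727/32768 → NEW=0, ERR=706727/32768
(2,1): OLD=73241885/1048576 → NEW=0, ERR=73241885/1048576
(2,2): OLD=343568785/2097152 → NEW=255, ERR=-191204975/2097152
(2,3): OLD=4022012205/33554432 → NEW=0, ERR=4022012205/33554432
(3,0): OLD=987113399/16777216 → NEW=0, ERR=987113399/16777216
(3,1): OLD=33506566825/268435456 → NEW=0, ERR=33506566825/268435456
(3,2): OLD=768618878551/4294967296 → NEW=255, ERR=-326597781929/4294967296
(3,3): OLD=12334540838113/68719476736 → NEW=255, ERR=-5188925729567/68719476736
Target (3,3): original=181, with diffused error = 12334540838113/68719476736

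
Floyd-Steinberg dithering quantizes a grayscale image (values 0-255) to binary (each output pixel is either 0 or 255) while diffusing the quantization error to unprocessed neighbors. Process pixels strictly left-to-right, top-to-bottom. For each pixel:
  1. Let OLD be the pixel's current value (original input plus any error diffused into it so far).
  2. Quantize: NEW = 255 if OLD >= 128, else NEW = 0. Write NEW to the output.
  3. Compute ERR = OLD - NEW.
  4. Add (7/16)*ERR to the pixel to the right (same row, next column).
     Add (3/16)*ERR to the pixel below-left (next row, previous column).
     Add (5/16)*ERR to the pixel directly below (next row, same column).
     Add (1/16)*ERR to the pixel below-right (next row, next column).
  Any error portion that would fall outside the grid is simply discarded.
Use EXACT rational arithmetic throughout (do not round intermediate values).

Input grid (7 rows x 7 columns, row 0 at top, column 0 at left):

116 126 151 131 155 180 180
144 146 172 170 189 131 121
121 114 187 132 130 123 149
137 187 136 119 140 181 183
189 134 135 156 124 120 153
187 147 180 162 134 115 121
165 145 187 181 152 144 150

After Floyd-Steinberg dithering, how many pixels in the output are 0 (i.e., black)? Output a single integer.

(0,0): OLD=116 → NEW=0, ERR=116
(0,1): OLD=707/4 → NEW=255, ERR=-313/4
(0,2): OLD=7473/64 → NEW=0, ERR=7473/64
(0,3): OLD=186455/1024 → NEW=255, ERR=-74665/1024
(0,4): OLD=2016865/16384 → NEW=0, ERR=2016865/16384
(0,5): OLD=61303975/262144 → NEW=255, ERR=-5542745/262144
(0,6): OLD=716175505/4194304 → NEW=255, ERR=-353372015/4194304
(1,0): OLD=10597/64 → NEW=255, ERR=-5723/64
(1,1): OLD=57123/512 → NEW=0, ERR=57123/512
(1,2): OLD=3911487/16384 → NEW=255, ERR=-266433/16384
(1,3): OLD=11172483/65536 → NEW=255, ERR=-5539197/65536
(1,4): OLD=763232665/4194304 → NEW=255, ERR=-306314855/4194304
(1,5): OLD=2829919497/33554432 → NEW=0, ERR=2829919497/33554432
(1,6): OLD=69926464871/536870912 → NEW=255, ERR=-66975617689/536870912
(2,0): OLD=933681/8192 → NEW=0, ERR=933681/8192
(2,1): OLD=49831243/262144 → NEW=255, ERR=-17015477/262144
(2,2): OLD=606688481/4194304 → NEW=255, ERR=-462859039/4194304
(2,3): OLD=1429331161/33554432 → NEW=0, ERR=1429331161/33554432
(2,4): OLD=36599816057/268435456 → NEW=255, ERR=-31851225223/268435456
(2,5): OLD=596903206947/8589934592 → NEW=0, ERR=596903206947/8589934592
(2,6): OLD=20023136492069/137438953472 → NEW=255, ERR=-15023796643291/137438953472
(3,0): OLD=672962177/4194304 → NEW=255, ERR=-396585343/4194304
(3,1): OLD=3750744781/33554432 → NEW=0, ERR=3750744781/33554432
(3,2): OLD=41432654183/268435456 → NEW=255, ERR=-27018387097/268435456
(3,3): OLD=63492247705/1073741824 → NEW=0, ERR=63492247705/1073741824
(3,4): OLD=19857441719937/137438953472 → NEW=255, ERR=-15189491415423/137438953472
(3,5): OLD=139034904329331/1099511627776 → NEW=0, ERR=139034904329331/1099511627776
(3,6): OLD=3668066121191021/17592186044416 → NEW=255, ERR=-817941320135059/17592186044416
(4,0): OLD=96857422991/536870912 → NEW=255, ERR=-40044659569/536870912
(4,1): OLD=957924954339/8589934592 → NEW=0, ERR=957924954339/8589934592
(4,2): OLD=23420796072429/137438953472 → NEW=255, ERR=-11626137062931/137438953472
(4,3): OLD=121448909258431/1099511627776 → NEW=0, ERR=121448909258431/1099511627776
(4,4): OLD=1453057276168797/8796093022208 → NEW=255, ERR=-789946444494243/8796093022208
(4,5): OLD=29442460467126477/281474976710656 → NEW=0, ERR=29442460467126477/281474976710656
(4,6): OLD=865305596155075243/4503599627370496 → NEW=255, ERR=-283112308824401237/4503599627370496
(5,0): OLD=25371286396761/137438953472 → NEW=255, ERR=-9675646738599/137438953472
(5,1): OLD=143515521852307/1099511627776 → NEW=255, ERR=-136859943230573/1099511627776
(5,2): OLD=1115244762397157/8796093022208 → NEW=0, ERR=1115244762397157/8796093022208
(5,3): OLD=16175115357585081/70368744177664 → NEW=255, ERR=-1768914407719239/70368744177664
(5,4): OLD=546979617703966659/4503599627370496 → NEW=0, ERR=546979617703966659/4503599627370496
(5,5): OLD=6608543984802670643/36028797018963968 → NEW=255, ERR=-2578799255033141197/36028797018963968
(5,6): OLD=44144298830298393245/576460752303423488 → NEW=0, ERR=44144298830298393245/576460752303423488
(6,0): OLD=2105104998092961/17592186044416 → NEW=0, ERR=2105104998092961/17592186044416
(6,1): OLD=50053796943092277/281474976710656 → NEW=255, ERR=-21722322118125003/281474976710656
(6,2): OLD=812292919115295295/4503599627370496 → NEW=255, ERR=-336124985864181185/4503599627370496
(6,3): OLD=6167720590402388001/36028797018963968 → NEW=255, ERR=-3019622649433423839/36028797018963968
(6,4): OLD=9965222321299174463/72057594037927936 → NEW=255, ERR=-8409464158372449217/72057594037927936
(6,5): OLD=853377927592582176527/9223372036854775808 → NEW=0, ERR=853377927592582176527/9223372036854775808
(6,6): OLD=30981109678734924488057/147573952589676412928 → NEW=255, ERR=-6650248231632560808583/147573952589676412928
Output grid:
  Row 0: .#.#.##  (3 black, running=3)
  Row 1: #.###.#  (2 black, running=5)
  Row 2: .##.#.#  (3 black, running=8)
  Row 3: #.#.#.#  (3 black, running=11)
  Row 4: #.#.#.#  (3 black, running=14)
  Row 5: ##.#.#.  (3 black, running=17)
  Row 6: .####.#  (2 black, running=19)

Answer: 19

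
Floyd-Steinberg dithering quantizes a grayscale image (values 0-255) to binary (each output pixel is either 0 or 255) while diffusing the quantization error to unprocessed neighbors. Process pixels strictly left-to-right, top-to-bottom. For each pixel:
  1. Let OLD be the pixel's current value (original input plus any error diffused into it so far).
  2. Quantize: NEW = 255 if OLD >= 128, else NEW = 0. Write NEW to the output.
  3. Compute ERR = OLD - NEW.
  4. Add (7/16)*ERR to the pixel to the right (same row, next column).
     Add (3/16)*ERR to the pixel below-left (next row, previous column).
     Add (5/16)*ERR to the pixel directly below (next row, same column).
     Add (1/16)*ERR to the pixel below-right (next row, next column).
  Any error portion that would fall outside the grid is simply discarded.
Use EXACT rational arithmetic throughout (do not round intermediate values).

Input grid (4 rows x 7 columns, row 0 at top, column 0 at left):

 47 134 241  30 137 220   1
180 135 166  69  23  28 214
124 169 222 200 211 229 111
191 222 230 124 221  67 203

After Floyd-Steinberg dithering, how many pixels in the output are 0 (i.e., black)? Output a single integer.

(0,0): OLD=47 → NEW=0, ERR=47
(0,1): OLD=2473/16 → NEW=255, ERR=-1607/16
(0,2): OLD=50447/256 → NEW=255, ERR=-14833/256
(0,3): OLD=19049/4096 → NEW=0, ERR=19049/4096
(0,4): OLD=9111775/65536 → NEW=255, ERR=-7599905/65536
(0,5): OLD=177487385/1048576 → NEW=255, ERR=-89899495/1048576
(0,6): OLD=-612519249/16777216 → NEW=0, ERR=-612519249/16777216
(1,0): OLD=45019/256 → NEW=255, ERR=-20261/256
(1,1): OLD=125053/2048 → NEW=0, ERR=125053/2048
(1,2): OLD=11088833/65536 → NEW=255, ERR=-5622847/65536
(1,3): OLD=1979693/262144 → NEW=0, ERR=1979693/262144
(1,4): OLD=-431506969/16777216 → NEW=0, ERR=-431506969/16777216
(1,5): OLD=-3239724521/134217728 → NEW=0, ERR=-3239724521/134217728
(1,6): OLD=400875523705/2147483648 → NEW=255, ERR=-146732806535/2147483648
(2,0): OLD=3627951/32768 → NEW=0, ERR=3627951/32768
(2,1): OLD=225953781/1048576 → NEW=255, ERR=-41433099/1048576
(2,2): OLD=3072465951/16777216 → NEW=255, ERR=-1205724129/16777216
(2,3): OLD=21573277159/134217728 → NEW=255, ERR=-12652243481/134217728
(2,4): OLD=169293747927/1073741824 → NEW=255, ERR=-104510417193/1073741824
(2,5): OLD=5650624972253/34359738368 → NEW=255, ERR=-3111108311587/34359738368
(2,6): OLD=26677143160283/549755813888 → NEW=0, ERR=26677143160283/549755813888
(3,0): OLD=3660621119/16777216 → NEW=255, ERR=-617568961/16777216
(3,1): OLD=25097689555/134217728 → NEW=255, ERR=-9127831085/134217728
(3,2): OLD=169268644585/1073741824 → NEW=255, ERR=-104535520535/1073741824
(3,3): OLD=125441949999/4294967296 → NEW=0, ERR=125441949999/4294967296
(3,4): OLD=99226818052415/549755813888 → NEW=255, ERR=-40960914489025/549755813888
(3,5): OLD=40122631007917/4398046511104 → NEW=0, ERR=40122631007917/4398046511104
(3,6): OLD=15234577347649395/70368744177664 → NEW=255, ERR=-2709452417654925/70368744177664
Output grid:
  Row 0: .##.##.  (3 black, running=3)
  Row 1: #.#...#  (4 black, running=7)
  Row 2: .#####.  (2 black, running=9)
  Row 3: ###.#.#  (2 black, running=11)

Answer: 11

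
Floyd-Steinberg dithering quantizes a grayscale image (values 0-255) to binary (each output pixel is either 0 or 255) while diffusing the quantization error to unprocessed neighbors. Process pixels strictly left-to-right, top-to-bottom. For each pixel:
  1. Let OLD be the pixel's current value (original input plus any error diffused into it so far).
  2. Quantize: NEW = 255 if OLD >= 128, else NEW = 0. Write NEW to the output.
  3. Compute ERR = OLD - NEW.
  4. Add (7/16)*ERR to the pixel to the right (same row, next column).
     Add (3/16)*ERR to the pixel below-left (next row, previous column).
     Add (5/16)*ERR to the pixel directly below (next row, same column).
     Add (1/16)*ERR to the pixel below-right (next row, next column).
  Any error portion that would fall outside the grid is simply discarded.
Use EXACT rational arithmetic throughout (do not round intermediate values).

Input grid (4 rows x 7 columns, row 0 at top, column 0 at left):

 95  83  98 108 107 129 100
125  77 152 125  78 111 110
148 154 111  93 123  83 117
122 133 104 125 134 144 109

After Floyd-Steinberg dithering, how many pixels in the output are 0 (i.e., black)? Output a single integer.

Answer: 15

Derivation:
(0,0): OLD=95 → NEW=0, ERR=95
(0,1): OLD=1993/16 → NEW=0, ERR=1993/16
(0,2): OLD=39039/256 → NEW=255, ERR=-26241/256
(0,3): OLD=258681/4096 → NEW=0, ERR=258681/4096
(0,4): OLD=8823119/65536 → NEW=255, ERR=-7888561/65536
(0,5): OLD=80046377/1048576 → NEW=0, ERR=80046377/1048576
(0,6): OLD=2238046239/16777216 → NEW=255, ERR=-2040143841/16777216
(1,0): OLD=45579/256 → NEW=255, ERR=-19701/256
(1,1): OLD=141261/2048 → NEW=0, ERR=141261/2048
(1,2): OLD=11126097/65536 → NEW=255, ERR=-5585583/65536
(1,3): OLD=20571005/262144 → NEW=0, ERR=20571005/262144
(1,4): OLD=1559887575/16777216 → NEW=0, ERR=1559887575/16777216
(1,5): OLD=19489677831/134217728 → NEW=255, ERR=-14735842809/134217728
(1,6): OLD=61712484233/2147483648 → NEW=0, ERR=61712484233/2147483648
(2,0): OLD=4485407/32768 → NEW=255, ERR=-3870433/32768
(2,1): OLD=108096197/1048576 → NEW=0, ERR=108096197/1048576
(2,2): OLD=2491275407/16777216 → NEW=255, ERR=-1786914673/16777216
(2,3): OLD=11144284887/134217728 → NEW=0, ERR=11144284887/134217728
(2,4): OLD=185435406023/1073741824 → NEW=255, ERR=-88368759097/1073741824
(2,5): OLD=820631294765/34359738368 → NEW=0, ERR=820631294765/34359738368
(2,6): OLD=71230472267787/549755813888 → NEW=255, ERR=-68957260273653/549755813888
(3,0): OLD=1751839663/16777216 → NEW=0, ERR=1751839663/16777216
(3,1): OLD=24635041667/134217728 → NEW=255, ERR=-9590478973/134217728
(3,2): OLD=65998763769/1073741824 → NEW=0, ERR=65998763769/1073741824
(3,3): OLD=668944393375/4294967296 → NEW=255, ERR=-426272267105/4294967296
(3,4): OLD=40971861462959/549755813888 → NEW=0, ERR=40971861462959/549755813888
(3,5): OLD=683487171770621/4398046511104 → NEW=255, ERR=-438014688560899/4398046511104
(3,6): OLD=1950840690222883/70368744177664 → NEW=0, ERR=1950840690222883/70368744177664
Output grid:
  Row 0: ..#.#.#  (4 black, running=4)
  Row 1: #.#..#.  (4 black, running=8)
  Row 2: #.#.#.#  (3 black, running=11)
  Row 3: .#.#.#.  (4 black, running=15)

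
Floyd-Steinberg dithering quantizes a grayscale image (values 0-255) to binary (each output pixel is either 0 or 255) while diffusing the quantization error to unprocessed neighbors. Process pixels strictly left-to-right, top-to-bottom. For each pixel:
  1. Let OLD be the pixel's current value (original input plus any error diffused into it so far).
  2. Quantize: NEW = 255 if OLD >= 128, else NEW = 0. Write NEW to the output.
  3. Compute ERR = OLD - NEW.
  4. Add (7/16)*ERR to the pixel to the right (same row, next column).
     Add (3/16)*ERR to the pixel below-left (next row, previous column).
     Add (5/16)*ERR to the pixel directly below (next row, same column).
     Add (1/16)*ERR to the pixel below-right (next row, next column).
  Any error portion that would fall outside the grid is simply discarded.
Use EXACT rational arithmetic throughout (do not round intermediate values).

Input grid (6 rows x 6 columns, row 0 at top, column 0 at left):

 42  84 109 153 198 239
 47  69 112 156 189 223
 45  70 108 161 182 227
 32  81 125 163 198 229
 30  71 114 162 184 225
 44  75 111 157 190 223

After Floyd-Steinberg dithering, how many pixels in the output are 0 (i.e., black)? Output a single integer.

(0,0): OLD=42 → NEW=0, ERR=42
(0,1): OLD=819/8 → NEW=0, ERR=819/8
(0,2): OLD=19685/128 → NEW=255, ERR=-12955/128
(0,3): OLD=222659/2048 → NEW=0, ERR=222659/2048
(0,4): OLD=8046677/32768 → NEW=255, ERR=-309163/32768
(0,5): OLD=123140691/524288 → NEW=255, ERR=-10552749/524288
(1,0): OLD=10153/128 → NEW=0, ERR=10153/128
(1,1): OLD=122207/1024 → NEW=0, ERR=122207/1024
(1,2): OLD=5222155/32768 → NEW=255, ERR=-3133685/32768
(1,3): OLD=18355471/131072 → NEW=255, ERR=-15067889/131072
(1,4): OLD=1164155437/8388608 → NEW=255, ERR=-974939603/8388608
(1,5): OLD=22182610475/134217728 → NEW=255, ERR=-12042910165/134217728
(2,0): OLD=1510021/16384 → NEW=0, ERR=1510021/16384
(2,1): OLD=70591687/524288 → NEW=255, ERR=-63101753/524288
(2,2): OLD=95317909/8388608 → NEW=0, ERR=95317909/8388608
(2,3): OLD=6863756461/67108864 → NEW=0, ERR=6863756461/67108864
(2,4): OLD=357381197319/2147483648 → NEW=255, ERR=-190227132921/2147483648
(2,5): OLD=5255053327521/34359738368 → NEW=255, ERR=-3506679956319/34359738368
(3,0): OLD=320733557/8388608 → NEW=0, ERR=320733557/8388608
(3,1): OLD=4563857553/67108864 → NEW=0, ERR=4563857553/67108864
(3,2): OLD=91245846115/536870912 → NEW=255, ERR=-45656236445/536870912
(3,3): OLD=4874183753225/34359738368 → NEW=255, ERR=-3887549530615/34359738368
(3,4): OLD=29707418620457/274877906944 → NEW=0, ERR=29707418620457/274877906944
(3,5): OLD=1050488310119367/4398046511104 → NEW=255, ERR=-71013550212153/4398046511104
(4,0): OLD=58733169659/1073741824 → NEW=0, ERR=58733169659/1073741824
(4,1): OLD=1763127980543/17179869184 → NEW=0, ERR=1763127980543/17179869184
(4,2): OLD=63420005323725/549755813888 → NEW=0, ERR=63420005323725/549755813888
(4,3): OLD=1689395670017633/8796093022208 → NEW=255, ERR=-553608050645407/8796093022208
(4,4): OLD=25352334501025265/140737488355328 → NEW=255, ERR=-10535725029583375/140737488355328
(4,5): OLD=436752913171826679/2251799813685248 → NEW=255, ERR=-137456039317911561/2251799813685248
(5,0): OLD=22082665419885/274877906944 → NEW=0, ERR=22082665419885/274877906944
(5,1): OLD=1471296168267453/8796093022208 → NEW=255, ERR=-771707552395587/8796093022208
(5,2): OLD=7267703070336047/70368744177664 → NEW=0, ERR=7267703070336047/70368744177664
(5,3): OLD=395620115955779509/2251799813685248 → NEW=255, ERR=-178588836533958731/2251799813685248
(5,4): OLD=524799974572476741/4503599627370496 → NEW=0, ERR=524799974572476741/4503599627370496
(5,5): OLD=18030739698339483305/72057594037927936 → NEW=255, ERR=-343946781332140375/72057594037927936
Output grid:
  Row 0: ..#.##  (3 black, running=3)
  Row 1: ..####  (2 black, running=5)
  Row 2: .#..##  (3 black, running=8)
  Row 3: ..##.#  (3 black, running=11)
  Row 4: ...###  (3 black, running=14)
  Row 5: .#.#.#  (3 black, running=17)

Answer: 17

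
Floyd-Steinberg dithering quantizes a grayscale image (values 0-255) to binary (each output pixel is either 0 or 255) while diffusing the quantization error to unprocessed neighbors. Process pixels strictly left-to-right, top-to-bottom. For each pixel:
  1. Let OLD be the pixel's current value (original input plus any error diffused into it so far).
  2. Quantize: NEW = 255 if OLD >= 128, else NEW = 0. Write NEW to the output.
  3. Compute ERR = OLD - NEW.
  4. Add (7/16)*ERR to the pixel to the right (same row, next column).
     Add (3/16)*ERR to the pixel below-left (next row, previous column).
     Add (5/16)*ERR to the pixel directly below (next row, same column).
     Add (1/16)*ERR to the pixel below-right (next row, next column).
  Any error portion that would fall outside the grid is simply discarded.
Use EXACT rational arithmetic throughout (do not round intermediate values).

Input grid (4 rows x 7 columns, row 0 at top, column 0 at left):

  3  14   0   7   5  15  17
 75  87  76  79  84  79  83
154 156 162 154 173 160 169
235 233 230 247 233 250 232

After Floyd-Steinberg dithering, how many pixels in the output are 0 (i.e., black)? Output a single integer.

(0,0): OLD=3 → NEW=0, ERR=3
(0,1): OLD=245/16 → NEW=0, ERR=245/16
(0,2): OLD=1715/256 → NEW=0, ERR=1715/256
(0,3): OLD=40677/4096 → NEW=0, ERR=40677/4096
(0,4): OLD=612419/65536 → NEW=0, ERR=612419/65536
(0,5): OLD=20015573/1048576 → NEW=0, ERR=20015573/1048576
(0,6): OLD=425321683/16777216 → NEW=0, ERR=425321683/16777216
(1,0): OLD=20175/256 → NEW=0, ERR=20175/256
(1,1): OLD=261545/2048 → NEW=0, ERR=261545/2048
(1,2): OLD=8964317/65536 → NEW=255, ERR=-7747363/65536
(1,3): OLD=8534105/262144 → NEW=0, ERR=8534105/262144
(1,4): OLD=1767694635/16777216 → NEW=0, ERR=1767694635/16777216
(1,5): OLD=18307126811/134217728 → NEW=255, ERR=-15918393829/134217728
(1,6): OLD=86387246645/2147483648 → NEW=0, ERR=86387246645/2147483648
(2,0): OLD=6637907/32768 → NEW=255, ERR=-1717933/32768
(2,1): OLD=163296705/1048576 → NEW=255, ERR=-104090175/1048576
(2,2): OLD=1605809027/16777216 → NEW=0, ERR=1605809027/16777216
(2,3): OLD=29315197995/134217728 → NEW=255, ERR=-4910322645/134217728
(2,4): OLD=182232239131/1073741824 → NEW=255, ERR=-91571925989/1073741824
(2,5): OLD=3427506321929/34359738368 → NEW=0, ERR=3427506321929/34359738368
(2,6): OLD=119737147711951/549755813888 → NEW=255, ERR=-20450584829489/549755813888
(3,0): OLD=3355505955/16777216 → NEW=255, ERR=-922684125/16777216
(3,1): OLD=25848651879/134217728 → NEW=255, ERR=-8376868761/134217728
(3,2): OLD=235730504229/1073741824 → NEW=255, ERR=-38073660891/1073741824
(3,3): OLD=902138789043/4294967296 → NEW=255, ERR=-193077871437/4294967296
(3,4): OLD=111654712045859/549755813888 → NEW=255, ERR=-28533020495581/549755813888
(3,5): OLD=1082628018621209/4398046511104 → NEW=255, ERR=-38873841710311/4398046511104
(3,6): OLD=15674129173273223/70368744177664 → NEW=255, ERR=-2269900592031097/70368744177664
Output grid:
  Row 0: .......  (7 black, running=7)
  Row 1: ..#..#.  (5 black, running=12)
  Row 2: ##.##.#  (2 black, running=14)
  Row 3: #######  (0 black, running=14)

Answer: 14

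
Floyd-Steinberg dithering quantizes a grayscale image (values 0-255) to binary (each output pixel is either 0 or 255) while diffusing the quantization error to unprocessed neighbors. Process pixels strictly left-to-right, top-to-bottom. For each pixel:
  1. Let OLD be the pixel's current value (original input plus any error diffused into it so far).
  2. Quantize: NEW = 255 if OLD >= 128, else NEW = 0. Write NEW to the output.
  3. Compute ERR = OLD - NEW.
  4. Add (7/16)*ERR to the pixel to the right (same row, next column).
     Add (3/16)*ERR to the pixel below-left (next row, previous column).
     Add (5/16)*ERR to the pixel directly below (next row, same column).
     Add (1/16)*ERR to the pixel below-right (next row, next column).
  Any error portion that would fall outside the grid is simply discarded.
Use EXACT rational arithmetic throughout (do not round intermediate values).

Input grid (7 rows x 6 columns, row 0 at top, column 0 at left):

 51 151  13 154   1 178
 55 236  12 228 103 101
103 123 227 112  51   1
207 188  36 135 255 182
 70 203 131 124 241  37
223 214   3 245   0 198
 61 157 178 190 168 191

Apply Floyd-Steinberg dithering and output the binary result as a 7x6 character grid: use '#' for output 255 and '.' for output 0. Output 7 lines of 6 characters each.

(0,0): OLD=51 → NEW=0, ERR=51
(0,1): OLD=2773/16 → NEW=255, ERR=-1307/16
(0,2): OLD=-5821/256 → NEW=0, ERR=-5821/256
(0,3): OLD=590037/4096 → NEW=255, ERR=-454443/4096
(0,4): OLD=-3115565/65536 → NEW=0, ERR=-3115565/65536
(0,5): OLD=164837573/1048576 → NEW=255, ERR=-102549307/1048576
(1,0): OLD=14239/256 → NEW=0, ERR=14239/256
(1,1): OLD=478681/2048 → NEW=255, ERR=-43559/2048
(1,2): OLD=-1986995/65536 → NEW=0, ERR=-1986995/65536
(1,3): OLD=44493513/262144 → NEW=255, ERR=-22353207/262144
(1,4): OLD=428932923/16777216 → NEW=0, ERR=428932923/16777216
(1,5): OLD=21112982317/268435456 → NEW=0, ERR=21112982317/268435456
(2,0): OLD=3813987/32768 → NEW=0, ERR=3813987/32768
(2,1): OLD=173085425/1048576 → NEW=255, ERR=-94301455/1048576
(2,2): OLD=2698817555/16777216 → NEW=255, ERR=-1579372525/16777216
(2,3): OLD=6317132603/134217728 → NEW=0, ERR=6317132603/134217728
(2,4): OLD=382247085361/4294967296 → NEW=0, ERR=382247085361/4294967296
(2,5): OLD=4543294487911/68719476736 → NEW=0, ERR=4543294487911/68719476736
(3,0): OLD=3800217267/16777216 → NEW=255, ERR=-477972813/16777216
(3,1): OLD=18395291703/134217728 → NEW=255, ERR=-15830228937/134217728
(3,2): OLD=-44898140331/1073741824 → NEW=0, ERR=-44898140331/1073741824
(3,3): OLD=9773144536255/68719476736 → NEW=255, ERR=-7750322031425/68719476736
(3,4): OLD=136783616524127/549755813888 → NEW=255, ERR=-3404116017313/549755813888
(3,5): OLD=1807719524363313/8796093022208 → NEW=255, ERR=-435284196299727/8796093022208
(4,0): OLD=83714256029/2147483648 → NEW=0, ERR=83714256029/2147483648
(4,1): OLD=5964039003897/34359738368 → NEW=255, ERR=-2797694279943/34359738368
(4,2): OLD=59144855103515/1099511627776 → NEW=0, ERR=59144855103515/1099511627776
(4,3): OLD=1909018900915367/17592186044416 → NEW=0, ERR=1909018900915367/17592186044416
(4,4): OLD=76058155513062423/281474976710656 → NEW=255, ERR=4282036451845143/281474976710656
(4,5): OLD=125219062566803777/4503599627370496 → NEW=0, ERR=125219062566803777/4503599627370496
(5,0): OLD=120899604139515/549755813888 → NEW=255, ERR=-19288128401925/549755813888
(5,1): OLD=3267359195484587/17592186044416 → NEW=255, ERR=-1218648245841493/17592186044416
(5,2): OLD=670056424469001/140737488355328 → NEW=0, ERR=670056424469001/140737488355328
(5,3): OLD=1293471402983602163/4503599627370496 → NEW=255, ERR=145053498004125683/4503599627370496
(5,4): OLD=277787928563904563/9007199254740992 → NEW=0, ERR=277787928563904563/9007199254740992
(5,5): OLD=31868538531093876943/144115188075855872 → NEW=255, ERR=-4880834428249370417/144115188075855872
(6,0): OLD=10427928297517537/281474976710656 → NEW=0, ERR=10427928297517537/281474976710656
(6,1): OLD=676713596717499597/4503599627370496 → NEW=255, ERR=-471704308261976883/4503599627370496
(6,2): OLD=2438679287977332357/18014398509481984 → NEW=255, ERR=-2154992331940573563/18014398509481984
(6,3): OLD=44332389899039189585/288230376151711744 → NEW=255, ERR=-29166356019647305135/288230376151711744
(6,4): OLD=595043244831262583217/4611686018427387904 → NEW=255, ERR=-580936689867721332303/4611686018427387904
(6,5): OLD=9388049554144867978039/73786976294838206464 → NEW=0, ERR=9388049554144867978039/73786976294838206464
Row 0: .#.#.#
Row 1: .#.#..
Row 2: .##...
Row 3: ##.###
Row 4: .#..#.
Row 5: ##.#.#
Row 6: .####.

Answer: .#.#.#
.#.#..
.##...
##.###
.#..#.
##.#.#
.####.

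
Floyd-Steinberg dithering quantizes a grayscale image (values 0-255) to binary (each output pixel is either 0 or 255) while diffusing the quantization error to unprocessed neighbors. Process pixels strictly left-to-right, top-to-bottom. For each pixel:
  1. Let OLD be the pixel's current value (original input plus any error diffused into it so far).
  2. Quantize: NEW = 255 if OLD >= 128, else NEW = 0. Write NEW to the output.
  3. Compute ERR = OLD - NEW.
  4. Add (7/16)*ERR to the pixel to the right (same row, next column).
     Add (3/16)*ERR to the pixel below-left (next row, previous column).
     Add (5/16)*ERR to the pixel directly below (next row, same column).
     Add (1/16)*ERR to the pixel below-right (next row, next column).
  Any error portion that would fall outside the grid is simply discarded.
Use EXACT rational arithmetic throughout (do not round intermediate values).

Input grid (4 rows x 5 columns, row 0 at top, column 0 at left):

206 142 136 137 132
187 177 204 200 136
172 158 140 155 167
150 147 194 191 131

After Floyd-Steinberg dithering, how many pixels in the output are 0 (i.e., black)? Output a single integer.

Answer: 7

Derivation:
(0,0): OLD=206 → NEW=255, ERR=-49
(0,1): OLD=1929/16 → NEW=0, ERR=1929/16
(0,2): OLD=48319/256 → NEW=255, ERR=-16961/256
(0,3): OLD=442425/4096 → NEW=0, ERR=442425/4096
(0,4): OLD=11747727/65536 → NEW=255, ERR=-4963953/65536
(1,0): OLD=49739/256 → NEW=255, ERR=-15541/256
(1,1): OLD=353549/2048 → NEW=255, ERR=-168691/2048
(1,2): OLD=11471889/65536 → NEW=255, ERR=-5239791/65536
(1,3): OLD=47299197/262144 → NEW=255, ERR=-19547523/262144
(1,4): OLD=362628823/4194304 → NEW=0, ERR=362628823/4194304
(2,0): OLD=4508383/32768 → NEW=255, ERR=-3847457/32768
(2,1): OLD=65122181/1048576 → NEW=0, ERR=65122181/1048576
(2,2): OLD=2064542159/16777216 → NEW=0, ERR=2064542159/16777216
(2,3): OLD=52814242813/268435456 → NEW=255, ERR=-15636798467/268435456
(2,4): OLD=703826508971/4294967296 → NEW=255, ERR=-391390151509/4294967296
(3,0): OLD=2096355823/16777216 → NEW=0, ERR=2096355823/16777216
(3,1): OLD=31784002883/134217728 → NEW=255, ERR=-2441517757/134217728
(3,2): OLD=933966662481/4294967296 → NEW=255, ERR=-161249997999/4294967296
(3,3): OLD=1262509816425/8589934592 → NEW=255, ERR=-927923504535/8589934592
(3,4): OLD=7094759307053/137438953472 → NEW=0, ERR=7094759307053/137438953472
Output grid:
  Row 0: #.#.#  (2 black, running=2)
  Row 1: ####.  (1 black, running=3)
  Row 2: #..##  (2 black, running=5)
  Row 3: .###.  (2 black, running=7)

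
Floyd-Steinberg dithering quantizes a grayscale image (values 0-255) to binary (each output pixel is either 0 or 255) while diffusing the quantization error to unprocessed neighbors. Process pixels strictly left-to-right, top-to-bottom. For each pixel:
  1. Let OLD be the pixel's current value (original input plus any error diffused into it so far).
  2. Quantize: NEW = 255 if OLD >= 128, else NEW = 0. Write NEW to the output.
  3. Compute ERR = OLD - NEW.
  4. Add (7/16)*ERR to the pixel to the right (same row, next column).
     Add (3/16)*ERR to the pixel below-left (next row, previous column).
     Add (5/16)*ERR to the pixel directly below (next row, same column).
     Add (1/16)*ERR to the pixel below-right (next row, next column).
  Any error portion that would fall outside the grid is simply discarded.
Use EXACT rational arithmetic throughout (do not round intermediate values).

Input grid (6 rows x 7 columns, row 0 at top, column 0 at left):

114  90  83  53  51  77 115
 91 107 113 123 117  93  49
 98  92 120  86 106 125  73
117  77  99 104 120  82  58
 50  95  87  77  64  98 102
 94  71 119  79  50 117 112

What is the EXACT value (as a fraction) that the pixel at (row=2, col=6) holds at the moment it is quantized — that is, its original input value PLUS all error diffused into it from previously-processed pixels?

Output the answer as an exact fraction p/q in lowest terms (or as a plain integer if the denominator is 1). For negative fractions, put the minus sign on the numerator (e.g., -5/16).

(0,0): OLD=114 → NEW=0, ERR=114
(0,1): OLD=1119/8 → NEW=255, ERR=-921/8
(0,2): OLD=4177/128 → NEW=0, ERR=4177/128
(0,3): OLD=137783/2048 → NEW=0, ERR=137783/2048
(0,4): OLD=2635649/32768 → NEW=0, ERR=2635649/32768
(0,5): OLD=58819719/524288 → NEW=0, ERR=58819719/524288
(0,6): OLD=1376427953/8388608 → NEW=255, ERR=-762667087/8388608
(1,0): OLD=13445/128 → NEW=0, ERR=13445/128
(1,1): OLD=133347/1024 → NEW=255, ERR=-127773/1024
(1,2): OLD=2425695/32768 → NEW=0, ERR=2425695/32768
(1,3): OLD=25366547/131072 → NEW=255, ERR=-8056813/131072
(1,4): OLD=1178459897/8388608 → NEW=255, ERR=-960635143/8388608
(1,5): OLD=4425052553/67108864 → NEW=0, ERR=4425052553/67108864
(1,6): OLD=60610957799/1073741824 → NEW=0, ERR=60610957799/1073741824
(2,0): OLD=1760113/16384 → NEW=0, ERR=1760113/16384
(2,1): OLD=63151403/524288 → NEW=0, ERR=63151403/524288
(2,2): OLD=1480646849/8388608 → NEW=255, ERR=-658448191/8388608
(2,3): OLD=1047239801/67108864 → NEW=0, ERR=1047239801/67108864
(2,4): OLD=45935987817/536870912 → NEW=0, ERR=45935987817/536870912
(2,5): OLD=3203463256771/17179869184 → NEW=255, ERR=-1177403385149/17179869184
(2,6): OLD=17805953588357/274877906944 → NEW=0, ERR=17805953588357/274877906944
Target (2,6): original=73, with diffused error = 17805953588357/274877906944

Answer: 17805953588357/274877906944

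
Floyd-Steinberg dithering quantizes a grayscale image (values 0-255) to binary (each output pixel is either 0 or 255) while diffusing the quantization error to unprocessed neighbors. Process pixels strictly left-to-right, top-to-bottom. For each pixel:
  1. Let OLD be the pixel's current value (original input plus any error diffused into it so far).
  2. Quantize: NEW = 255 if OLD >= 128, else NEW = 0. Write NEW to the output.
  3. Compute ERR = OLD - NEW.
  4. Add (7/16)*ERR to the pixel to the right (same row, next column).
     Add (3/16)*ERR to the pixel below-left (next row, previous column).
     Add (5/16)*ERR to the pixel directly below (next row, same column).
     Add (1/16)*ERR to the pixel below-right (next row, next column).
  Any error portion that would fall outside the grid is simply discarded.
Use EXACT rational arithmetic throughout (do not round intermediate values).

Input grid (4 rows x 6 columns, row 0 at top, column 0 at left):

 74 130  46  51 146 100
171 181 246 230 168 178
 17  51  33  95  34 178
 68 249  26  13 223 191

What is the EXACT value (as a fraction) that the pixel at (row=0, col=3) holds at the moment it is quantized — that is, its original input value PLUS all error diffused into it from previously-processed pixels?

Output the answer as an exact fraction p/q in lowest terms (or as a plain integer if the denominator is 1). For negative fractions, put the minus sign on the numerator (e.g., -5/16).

(0,0): OLD=74 → NEW=0, ERR=74
(0,1): OLD=1299/8 → NEW=255, ERR=-741/8
(0,2): OLD=701/128 → NEW=0, ERR=701/128
(0,3): OLD=109355/2048 → NEW=0, ERR=109355/2048
Target (0,3): original=51, with diffused error = 109355/2048

Answer: 109355/2048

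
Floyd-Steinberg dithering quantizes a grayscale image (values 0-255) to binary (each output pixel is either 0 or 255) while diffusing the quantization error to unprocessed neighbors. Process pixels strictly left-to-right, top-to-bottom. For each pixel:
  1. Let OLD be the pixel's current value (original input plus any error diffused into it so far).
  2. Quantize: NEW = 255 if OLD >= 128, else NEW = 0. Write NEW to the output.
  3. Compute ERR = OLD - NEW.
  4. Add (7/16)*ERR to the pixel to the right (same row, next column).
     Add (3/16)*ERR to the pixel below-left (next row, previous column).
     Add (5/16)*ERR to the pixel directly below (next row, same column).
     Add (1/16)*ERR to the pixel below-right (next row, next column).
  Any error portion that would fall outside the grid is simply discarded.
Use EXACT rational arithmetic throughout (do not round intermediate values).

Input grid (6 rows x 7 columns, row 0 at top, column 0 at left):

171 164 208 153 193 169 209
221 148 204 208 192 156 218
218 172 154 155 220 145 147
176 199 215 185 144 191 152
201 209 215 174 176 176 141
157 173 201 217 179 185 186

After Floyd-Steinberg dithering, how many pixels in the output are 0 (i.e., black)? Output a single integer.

(0,0): OLD=171 → NEW=255, ERR=-84
(0,1): OLD=509/4 → NEW=0, ERR=509/4
(0,2): OLD=16875/64 → NEW=255, ERR=555/64
(0,3): OLD=160557/1024 → NEW=255, ERR=-100563/1024
(0,4): OLD=2458171/16384 → NEW=255, ERR=-1719749/16384
(0,5): OLD=32264093/262144 → NEW=0, ERR=32264093/262144
(0,6): OLD=1102458187/4194304 → NEW=255, ERR=32910667/4194304
(1,0): OLD=13991/64 → NEW=255, ERR=-2329/64
(1,1): OLD=86129/512 → NEW=255, ERR=-44431/512
(1,2): OLD=2593317/16384 → NEW=255, ERR=-1584603/16384
(1,3): OLD=7592881/65536 → NEW=0, ERR=7592881/65536
(1,4): OLD=951375267/4194304 → NEW=255, ERR=-118172253/4194304
(1,5): OLD=5940690355/33554432 → NEW=255, ERR=-2615689805/33554432
(1,6): OLD=104174260765/536870912 → NEW=255, ERR=-32727821795/536870912
(2,0): OLD=1559403/8192 → NEW=255, ERR=-529557/8192
(2,1): OLD=25215977/262144 → NEW=0, ERR=25215977/262144
(2,2): OLD=764032315/4194304 → NEW=255, ERR=-305515205/4194304
(2,3): OLD=4966407139/33554432 → NEW=255, ERR=-3589973021/33554432
(2,4): OLD=42147692515/268435456 → NEW=255, ERR=-26303348765/268435456
(2,5): OLD=554728934961/8589934592 → NEW=0, ERR=554728934961/8589934592
(2,6): OLD=20798786371431/137438953472 → NEW=255, ERR=-14248146763929/137438953472
(3,0): OLD=729116315/4194304 → NEW=255, ERR=-340431205/4194304
(3,1): OLD=5900622431/33554432 → NEW=255, ERR=-2655757729/33554432
(3,2): OLD=38537029885/268435456 → NEW=255, ERR=-29914011395/268435456
(3,3): OLD=85777232435/1073741824 → NEW=0, ERR=85777232435/1073741824
(3,4): OLD=21131352225435/137438953472 → NEW=255, ERR=-13915580909925/137438953472
(3,5): OLD=155385467689185/1099511627776 → NEW=255, ERR=-124989997393695/1099511627776
(3,6): OLD=1300161730113215/17592186044416 → NEW=0, ERR=1300161730113215/17592186044416
(4,0): OLD=86326531925/536870912 → NEW=255, ERR=-50575550635/536870912
(4,1): OLD=1005747594353/8589934592 → NEW=0, ERR=1005747594353/8589934592
(4,2): OLD=33182145933567/137438953472 → NEW=255, ERR=-1864787201793/137438953472
(4,3): OLD=183705624123941/1099511627776 → NEW=255, ERR=-96669840958939/1099511627776
(4,4): OLD=787889257269999/8796093022208 → NEW=0, ERR=787889257269999/8796093022208
(4,5): OLD=52690136545229087/281474976710656 → NEW=255, ERR=-19085982515988193/281474976710656
(4,6): OLD=573421168923593865/4503599627370496 → NEW=0, ERR=573421168923593865/4503599627370496
(5,0): OLD=20549114427363/137438953472 → NEW=255, ERR=-14497818707997/137438953472
(5,1): OLD=170432198617409/1099511627776 → NEW=255, ERR=-109943266465471/1099511627776
(5,2): OLD=1265280605398983/8796093022208 → NEW=255, ERR=-977723115264057/8796093022208
(5,3): OLD=11036750459397731/70368744177664 → NEW=255, ERR=-6907279305906589/70368744177664
(5,4): OLD=656797367063681169/4503599627370496 → NEW=255, ERR=-491620537915795311/4503599627370496
(5,5): OLD=5243047668410033313/36028797018963968 → NEW=255, ERR=-3944295571425778527/36028797018963968
(5,6): OLD=100105471923353584975/576460752303423488 → NEW=255, ERR=-46892019914019404465/576460752303423488
Output grid:
  Row 0: #.###.#  (2 black, running=2)
  Row 1: ###.###  (1 black, running=3)
  Row 2: #.###.#  (2 black, running=5)
  Row 3: ###.##.  (2 black, running=7)
  Row 4: #.##.#.  (3 black, running=10)
  Row 5: #######  (0 black, running=10)

Answer: 10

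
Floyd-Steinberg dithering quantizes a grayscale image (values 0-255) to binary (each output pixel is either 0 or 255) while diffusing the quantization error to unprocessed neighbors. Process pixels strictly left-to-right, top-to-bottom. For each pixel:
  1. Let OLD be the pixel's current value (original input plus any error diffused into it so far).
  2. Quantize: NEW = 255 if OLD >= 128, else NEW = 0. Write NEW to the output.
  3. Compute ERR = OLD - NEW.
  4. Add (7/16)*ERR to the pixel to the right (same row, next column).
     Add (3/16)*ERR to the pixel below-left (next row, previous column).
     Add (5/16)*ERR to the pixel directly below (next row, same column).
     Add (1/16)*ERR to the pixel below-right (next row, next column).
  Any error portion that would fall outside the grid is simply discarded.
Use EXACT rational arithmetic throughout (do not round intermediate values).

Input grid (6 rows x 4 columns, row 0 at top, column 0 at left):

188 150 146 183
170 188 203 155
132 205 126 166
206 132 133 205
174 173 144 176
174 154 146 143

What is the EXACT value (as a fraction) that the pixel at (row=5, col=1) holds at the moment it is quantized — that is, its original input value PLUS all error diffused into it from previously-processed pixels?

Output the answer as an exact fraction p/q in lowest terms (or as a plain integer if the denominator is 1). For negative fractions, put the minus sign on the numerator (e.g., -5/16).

Answer: 1482889570736351/17592186044416

Derivation:
(0,0): OLD=188 → NEW=255, ERR=-67
(0,1): OLD=1931/16 → NEW=0, ERR=1931/16
(0,2): OLD=50893/256 → NEW=255, ERR=-14387/256
(0,3): OLD=648859/4096 → NEW=255, ERR=-395621/4096
(1,0): OLD=43953/256 → NEW=255, ERR=-21327/256
(1,1): OLD=357463/2048 → NEW=255, ERR=-164777/2048
(1,2): OLD=9153443/65536 → NEW=255, ERR=-7558237/65536
(1,3): OLD=74288869/1048576 → NEW=0, ERR=74288869/1048576
(2,0): OLD=2977965/32768 → NEW=0, ERR=2977965/32768
(2,1): OLD=202150847/1048576 → NEW=255, ERR=-65236033/1048576
(2,2): OLD=148889851/2097152 → NEW=0, ERR=148889851/2097152
(2,3): OLD=7113289775/33554432 → NEW=255, ERR=-1443090385/33554432
(3,0): OLD=3736872797/16777216 → NEW=255, ERR=-541317283/16777216
(3,1): OLD=31523451075/268435456 → NEW=0, ERR=31523451075/268435456
(3,2): OLD=835849718845/4294967296 → NEW=255, ERR=-259366941635/4294967296
(3,3): OLD=11653272707883/68719476736 → NEW=255, ERR=-5870193859797/68719476736
(4,0): OLD=798589280089/4294967296 → NEW=255, ERR=-296627380391/4294967296
(4,1): OLD=5708637924619/34359738368 → NEW=255, ERR=-3053095359221/34359738368
(4,2): OLD=85296405935659/1099511627776 → NEW=0, ERR=85296405935659/1099511627776
(4,3): OLD=3157286139524509/17592186044416 → NEW=255, ERR=-1328721301801571/17592186044416
(5,0): OLD=74633130323209/549755813888 → NEW=255, ERR=-65554602218231/549755813888
(5,1): OLD=1482889570736351/17592186044416 → NEW=0, ERR=1482889570736351/17592186044416
Target (5,1): original=154, with diffused error = 1482889570736351/17592186044416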